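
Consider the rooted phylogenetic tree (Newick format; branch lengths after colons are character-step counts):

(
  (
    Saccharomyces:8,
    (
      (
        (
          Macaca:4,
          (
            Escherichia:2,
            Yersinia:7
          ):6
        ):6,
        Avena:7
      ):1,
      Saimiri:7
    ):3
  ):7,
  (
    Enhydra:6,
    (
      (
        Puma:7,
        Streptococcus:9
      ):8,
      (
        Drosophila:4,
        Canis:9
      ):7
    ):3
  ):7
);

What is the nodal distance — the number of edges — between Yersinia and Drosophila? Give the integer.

The MRCA of Yersinia and Drosophila is the root of the tree.
From Yersinia up to that node: 6 branches. From Drosophila up to the same node: 4 branches. Total: 6 + 4 = 10.

10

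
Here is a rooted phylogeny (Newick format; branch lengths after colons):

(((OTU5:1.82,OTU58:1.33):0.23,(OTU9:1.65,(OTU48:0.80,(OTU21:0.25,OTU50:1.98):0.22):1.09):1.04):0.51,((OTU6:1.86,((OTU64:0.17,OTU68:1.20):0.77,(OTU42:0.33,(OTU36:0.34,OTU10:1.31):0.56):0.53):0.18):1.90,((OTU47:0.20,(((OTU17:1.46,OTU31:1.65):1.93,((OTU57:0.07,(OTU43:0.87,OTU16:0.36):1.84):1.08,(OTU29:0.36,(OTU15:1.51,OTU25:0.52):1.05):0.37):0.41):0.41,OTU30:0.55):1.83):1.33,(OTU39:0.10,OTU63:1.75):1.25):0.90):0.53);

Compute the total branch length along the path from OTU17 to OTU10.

12.34

The path runs OTU17 → … → MRCA → … → OTU10; the MRCA is the node subtending ((OTU6,((OTU64,OTU68),(OTU42,(OTU36,OTU10)))),((OTU47,(((OTU17,OTU31),((OTU57,(OTU43,OTU16)),(OTU29,(OTU15,OTU25)))),OTU30)),(OTU39,OTU63))).
Branch lengths along that path: 1.46 + 1.93 + 0.41 + 1.83 + 1.33 + 0.90 + 1.90 + 0.18 + 0.53 + 0.56 + 1.31 = 12.34.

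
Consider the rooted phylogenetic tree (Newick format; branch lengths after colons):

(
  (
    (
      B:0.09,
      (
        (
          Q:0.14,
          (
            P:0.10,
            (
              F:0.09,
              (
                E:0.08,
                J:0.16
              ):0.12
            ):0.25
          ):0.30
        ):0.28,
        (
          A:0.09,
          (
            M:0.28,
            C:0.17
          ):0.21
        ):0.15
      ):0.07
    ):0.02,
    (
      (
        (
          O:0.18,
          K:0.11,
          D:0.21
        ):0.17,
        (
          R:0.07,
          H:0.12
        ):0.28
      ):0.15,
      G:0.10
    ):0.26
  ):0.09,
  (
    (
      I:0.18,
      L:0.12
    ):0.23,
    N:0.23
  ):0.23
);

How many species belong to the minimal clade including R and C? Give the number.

The MRCA of R and C is the node subtending ((B,((Q,(P,(F,(E,J)))),(A,(M,C)))),(((O,K,D),(R,H)),G)).
That clade contains 15 terminal taxa: A, B, C, D, E, F, G, H, J, K, M, O, P, Q, R.

15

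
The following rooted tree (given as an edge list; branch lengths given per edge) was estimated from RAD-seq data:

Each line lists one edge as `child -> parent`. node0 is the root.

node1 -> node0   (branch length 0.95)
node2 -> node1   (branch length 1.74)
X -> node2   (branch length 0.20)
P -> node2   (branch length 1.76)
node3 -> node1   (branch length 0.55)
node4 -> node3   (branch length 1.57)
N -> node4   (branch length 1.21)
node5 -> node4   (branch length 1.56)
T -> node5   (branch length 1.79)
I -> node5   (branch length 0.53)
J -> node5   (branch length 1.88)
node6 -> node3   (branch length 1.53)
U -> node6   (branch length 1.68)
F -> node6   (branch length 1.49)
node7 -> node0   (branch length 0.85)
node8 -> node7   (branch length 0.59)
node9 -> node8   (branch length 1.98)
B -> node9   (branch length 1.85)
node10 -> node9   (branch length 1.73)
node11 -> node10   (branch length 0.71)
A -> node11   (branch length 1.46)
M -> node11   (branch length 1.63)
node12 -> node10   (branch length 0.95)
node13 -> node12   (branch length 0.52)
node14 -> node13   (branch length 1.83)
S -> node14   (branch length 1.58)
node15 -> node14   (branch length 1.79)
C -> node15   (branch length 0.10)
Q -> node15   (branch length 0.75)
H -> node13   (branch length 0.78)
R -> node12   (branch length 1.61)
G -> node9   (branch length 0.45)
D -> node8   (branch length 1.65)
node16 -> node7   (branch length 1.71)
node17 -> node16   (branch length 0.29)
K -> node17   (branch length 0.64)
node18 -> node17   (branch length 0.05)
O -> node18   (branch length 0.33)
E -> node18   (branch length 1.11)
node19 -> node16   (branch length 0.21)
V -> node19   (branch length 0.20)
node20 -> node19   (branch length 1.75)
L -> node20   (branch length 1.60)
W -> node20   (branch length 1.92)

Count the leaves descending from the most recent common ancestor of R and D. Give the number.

The MRCA of R and D is the node subtending ((B,((A,M),(((S,(C,Q)),H),R)),G),D).
That clade contains 10 terminal taxa: A, B, C, D, G, H, M, Q, R, S.

10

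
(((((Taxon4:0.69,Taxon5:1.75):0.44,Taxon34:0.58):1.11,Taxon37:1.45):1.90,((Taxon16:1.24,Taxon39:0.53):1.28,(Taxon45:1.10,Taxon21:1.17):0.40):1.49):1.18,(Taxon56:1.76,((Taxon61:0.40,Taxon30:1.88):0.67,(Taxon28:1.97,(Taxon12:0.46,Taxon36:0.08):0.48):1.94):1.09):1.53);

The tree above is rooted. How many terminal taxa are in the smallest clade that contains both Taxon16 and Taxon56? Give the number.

14

The MRCA of Taxon16 and Taxon56 is the root, so the clade is the entire tree.
That clade contains 14 terminal taxa: Taxon12, Taxon16, Taxon21, Taxon28, Taxon30, Taxon34, Taxon36, Taxon37, Taxon39, Taxon4, Taxon45, Taxon5, Taxon56, Taxon61.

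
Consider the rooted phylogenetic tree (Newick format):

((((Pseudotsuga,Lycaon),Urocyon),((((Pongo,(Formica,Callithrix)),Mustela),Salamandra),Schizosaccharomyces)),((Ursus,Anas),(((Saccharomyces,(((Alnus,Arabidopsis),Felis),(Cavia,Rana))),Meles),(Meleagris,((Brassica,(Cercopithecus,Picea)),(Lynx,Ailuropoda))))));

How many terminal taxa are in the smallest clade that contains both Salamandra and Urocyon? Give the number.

9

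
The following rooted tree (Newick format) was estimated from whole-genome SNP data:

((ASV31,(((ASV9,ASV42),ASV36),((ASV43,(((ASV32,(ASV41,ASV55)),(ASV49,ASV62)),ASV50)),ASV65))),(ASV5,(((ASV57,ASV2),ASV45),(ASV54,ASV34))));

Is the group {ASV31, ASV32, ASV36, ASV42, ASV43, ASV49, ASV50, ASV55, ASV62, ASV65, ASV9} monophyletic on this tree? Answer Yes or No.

No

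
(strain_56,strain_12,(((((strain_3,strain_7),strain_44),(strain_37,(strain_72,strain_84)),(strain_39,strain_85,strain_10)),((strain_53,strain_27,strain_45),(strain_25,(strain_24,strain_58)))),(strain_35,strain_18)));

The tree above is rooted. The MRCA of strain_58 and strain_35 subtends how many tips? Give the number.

The MRCA of strain_58 and strain_35 is the node subtending (((((strain_3,strain_7),strain_44),(strain_37,(strain_72,strain_84)),(strain_39,strain_85,strain_10)),((strain_53,strain_27,strain_45),(strain_25,(strain_24,strain_58)))),(strain_35,strain_18)).
That clade contains 17 terminal taxa: strain_10, strain_18, strain_24, strain_25, strain_27, strain_3, strain_35, strain_37, strain_39, strain_44, strain_45, strain_53, strain_58, strain_7, strain_72, strain_84, strain_85.

17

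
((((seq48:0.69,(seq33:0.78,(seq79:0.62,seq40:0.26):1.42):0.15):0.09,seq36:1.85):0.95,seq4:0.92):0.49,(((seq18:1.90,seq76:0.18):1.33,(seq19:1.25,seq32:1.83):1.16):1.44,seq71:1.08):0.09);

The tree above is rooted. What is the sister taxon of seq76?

seq18

seq76 attaches to the tree at the node subtending (seq18,seq76).
The other lineage descending from that same node — the sister group — is the single tip seq18.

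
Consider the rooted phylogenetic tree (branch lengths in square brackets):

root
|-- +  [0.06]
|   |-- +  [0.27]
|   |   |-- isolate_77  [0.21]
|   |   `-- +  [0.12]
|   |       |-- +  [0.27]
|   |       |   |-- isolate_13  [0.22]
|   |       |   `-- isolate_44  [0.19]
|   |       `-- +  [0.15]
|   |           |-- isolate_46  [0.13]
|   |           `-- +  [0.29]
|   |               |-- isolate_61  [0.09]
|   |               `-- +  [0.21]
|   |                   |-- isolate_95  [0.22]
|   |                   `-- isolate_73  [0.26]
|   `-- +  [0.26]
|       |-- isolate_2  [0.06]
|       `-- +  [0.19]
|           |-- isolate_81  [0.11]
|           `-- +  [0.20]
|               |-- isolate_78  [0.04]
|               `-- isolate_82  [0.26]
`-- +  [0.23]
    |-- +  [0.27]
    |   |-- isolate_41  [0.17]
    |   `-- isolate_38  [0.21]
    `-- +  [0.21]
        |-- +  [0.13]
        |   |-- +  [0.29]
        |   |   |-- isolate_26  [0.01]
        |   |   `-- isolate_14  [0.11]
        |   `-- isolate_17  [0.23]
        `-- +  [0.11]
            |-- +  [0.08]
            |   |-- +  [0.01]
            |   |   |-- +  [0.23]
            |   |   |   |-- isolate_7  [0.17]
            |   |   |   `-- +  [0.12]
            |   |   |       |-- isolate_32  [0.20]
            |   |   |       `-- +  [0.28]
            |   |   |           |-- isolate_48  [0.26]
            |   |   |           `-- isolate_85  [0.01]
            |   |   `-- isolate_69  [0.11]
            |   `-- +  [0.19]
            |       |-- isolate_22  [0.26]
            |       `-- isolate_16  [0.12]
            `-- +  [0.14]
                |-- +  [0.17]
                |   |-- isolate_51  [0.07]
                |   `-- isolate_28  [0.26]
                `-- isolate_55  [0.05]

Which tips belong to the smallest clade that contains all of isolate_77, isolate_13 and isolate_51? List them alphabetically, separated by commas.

Tracing isolate_77: it sits inside (isolate_77,((isolate_13,isolate_44),(isolate_46,(isolate_61,(isolate_95,isolate_73))))).
Tracing isolate_13: it sits inside (isolate_13,isolate_44).
Tracing isolate_51: it sits inside (isolate_51,isolate_28).
The smallest clade enclosing all 3 is the whole tree (their MRCA is the root), so the answer is all 26 tips in alphabetical order.

isolate_13, isolate_14, isolate_16, isolate_17, isolate_2, isolate_22, isolate_26, isolate_28, isolate_32, isolate_38, isolate_41, isolate_44, isolate_46, isolate_48, isolate_51, isolate_55, isolate_61, isolate_69, isolate_7, isolate_73, isolate_77, isolate_78, isolate_81, isolate_82, isolate_85, isolate_95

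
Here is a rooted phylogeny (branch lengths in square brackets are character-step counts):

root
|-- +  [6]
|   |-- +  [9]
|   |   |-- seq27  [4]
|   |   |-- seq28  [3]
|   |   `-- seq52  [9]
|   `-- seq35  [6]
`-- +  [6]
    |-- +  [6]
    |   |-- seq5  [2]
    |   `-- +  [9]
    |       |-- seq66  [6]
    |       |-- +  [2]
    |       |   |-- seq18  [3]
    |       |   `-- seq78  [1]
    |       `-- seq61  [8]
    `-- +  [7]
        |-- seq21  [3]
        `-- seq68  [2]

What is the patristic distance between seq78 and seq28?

42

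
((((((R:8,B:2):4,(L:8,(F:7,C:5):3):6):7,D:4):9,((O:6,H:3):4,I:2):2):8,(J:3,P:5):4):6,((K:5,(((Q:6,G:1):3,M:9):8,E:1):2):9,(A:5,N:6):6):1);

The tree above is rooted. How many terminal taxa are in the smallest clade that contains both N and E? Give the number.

7

The MRCA of N and E is the node subtending ((K,(((Q,G),M),E)),(A,N)).
That clade contains 7 terminal taxa: A, E, G, K, M, N, Q.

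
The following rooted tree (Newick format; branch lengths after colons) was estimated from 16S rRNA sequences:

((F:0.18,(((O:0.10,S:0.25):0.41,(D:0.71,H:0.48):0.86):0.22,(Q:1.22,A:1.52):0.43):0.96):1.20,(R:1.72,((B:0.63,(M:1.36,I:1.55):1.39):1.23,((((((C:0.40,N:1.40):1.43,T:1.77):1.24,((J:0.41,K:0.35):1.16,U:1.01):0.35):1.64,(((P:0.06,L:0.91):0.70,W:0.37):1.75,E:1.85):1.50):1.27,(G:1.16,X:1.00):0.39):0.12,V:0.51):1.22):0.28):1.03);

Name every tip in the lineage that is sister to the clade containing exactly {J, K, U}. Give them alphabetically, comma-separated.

C, N, T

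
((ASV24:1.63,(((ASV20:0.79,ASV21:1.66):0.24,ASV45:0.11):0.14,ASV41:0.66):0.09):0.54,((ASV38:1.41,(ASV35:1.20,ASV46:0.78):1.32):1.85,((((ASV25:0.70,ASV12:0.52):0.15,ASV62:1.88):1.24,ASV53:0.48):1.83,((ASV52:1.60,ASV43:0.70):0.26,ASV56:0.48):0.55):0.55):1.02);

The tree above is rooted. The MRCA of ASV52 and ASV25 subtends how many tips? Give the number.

7

The MRCA of ASV52 and ASV25 is the node subtending ((((ASV25,ASV12),ASV62),ASV53),((ASV52,ASV43),ASV56)).
That clade contains 7 terminal taxa: ASV12, ASV25, ASV43, ASV52, ASV53, ASV56, ASV62.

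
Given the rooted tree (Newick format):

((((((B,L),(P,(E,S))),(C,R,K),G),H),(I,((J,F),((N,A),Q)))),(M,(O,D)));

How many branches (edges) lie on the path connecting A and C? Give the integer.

The MRCA of A and C is the node subtending (((((B,L),(P,(E,S))),(C,R,K),G),H),(I,((J,F),((N,A),Q)))).
From A up to that node: 5 branches. From C up to the same node: 4 branches. Total: 5 + 4 = 9.

9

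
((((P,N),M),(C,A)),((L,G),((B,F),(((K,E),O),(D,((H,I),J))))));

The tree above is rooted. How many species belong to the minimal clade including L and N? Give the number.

The MRCA of L and N is the root, so the clade is the entire tree.
That clade contains 16 terminal taxa: A, B, C, D, E, F, G, H, I, J, K, L, M, N, O, P.

16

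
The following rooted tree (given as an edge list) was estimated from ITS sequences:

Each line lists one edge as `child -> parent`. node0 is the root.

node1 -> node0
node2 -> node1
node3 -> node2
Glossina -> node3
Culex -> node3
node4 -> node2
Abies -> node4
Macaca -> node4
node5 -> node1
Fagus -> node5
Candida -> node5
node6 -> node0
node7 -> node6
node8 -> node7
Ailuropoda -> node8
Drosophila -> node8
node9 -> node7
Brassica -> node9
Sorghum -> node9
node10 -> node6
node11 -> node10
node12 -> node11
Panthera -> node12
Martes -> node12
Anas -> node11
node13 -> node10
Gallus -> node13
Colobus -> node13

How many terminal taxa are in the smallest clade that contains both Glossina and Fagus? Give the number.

6

The MRCA of Glossina and Fagus is the node subtending (((Glossina,Culex),(Abies,Macaca)),(Fagus,Candida)).
That clade contains 6 terminal taxa: Abies, Candida, Culex, Fagus, Glossina, Macaca.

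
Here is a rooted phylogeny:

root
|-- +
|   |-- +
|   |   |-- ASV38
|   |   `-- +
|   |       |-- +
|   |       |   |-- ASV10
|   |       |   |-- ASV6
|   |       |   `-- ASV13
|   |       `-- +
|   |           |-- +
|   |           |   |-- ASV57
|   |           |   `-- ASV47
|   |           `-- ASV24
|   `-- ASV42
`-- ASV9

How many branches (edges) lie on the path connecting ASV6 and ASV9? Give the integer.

6

The MRCA of ASV6 and ASV9 is the root of the tree.
From ASV6 up to that node: 5 branches. From ASV9 up to the same node: 1 branch. Total: 5 + 1 = 6.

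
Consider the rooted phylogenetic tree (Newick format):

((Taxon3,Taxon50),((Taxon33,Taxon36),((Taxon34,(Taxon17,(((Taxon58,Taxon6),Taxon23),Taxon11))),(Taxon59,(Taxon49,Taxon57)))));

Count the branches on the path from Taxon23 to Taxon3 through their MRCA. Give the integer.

9

The MRCA of Taxon23 and Taxon3 is the root of the tree.
From Taxon23 up to that node: 7 branches. From Taxon3 up to the same node: 2 branches. Total: 7 + 2 = 9.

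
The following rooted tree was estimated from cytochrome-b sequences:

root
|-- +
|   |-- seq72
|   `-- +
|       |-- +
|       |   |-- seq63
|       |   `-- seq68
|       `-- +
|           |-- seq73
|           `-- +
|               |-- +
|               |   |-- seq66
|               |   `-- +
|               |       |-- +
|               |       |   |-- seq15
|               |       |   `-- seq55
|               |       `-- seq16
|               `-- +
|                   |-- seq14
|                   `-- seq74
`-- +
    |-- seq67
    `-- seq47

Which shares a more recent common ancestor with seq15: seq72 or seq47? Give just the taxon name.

seq72

The MRCA of seq15 and seq72 subtends (seq72,((seq63,seq68),(seq73,((seq66,((seq15,seq55),seq16)),(seq14,seq74))))) (10 taxa).
The MRCA of seq15 and seq47 is the root, subtending the entire tree (12 taxa).
The first is nested inside the second, so seq15 shares a more recent common ancestor with seq72.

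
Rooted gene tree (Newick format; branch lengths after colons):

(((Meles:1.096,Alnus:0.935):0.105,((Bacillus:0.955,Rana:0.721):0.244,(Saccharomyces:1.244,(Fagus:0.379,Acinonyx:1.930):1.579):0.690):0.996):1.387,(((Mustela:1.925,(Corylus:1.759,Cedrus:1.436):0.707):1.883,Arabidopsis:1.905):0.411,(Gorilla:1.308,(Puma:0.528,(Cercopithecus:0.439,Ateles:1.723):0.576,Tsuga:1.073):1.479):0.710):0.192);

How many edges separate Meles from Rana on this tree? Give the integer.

The MRCA of Meles and Rana is the node subtending ((Meles,Alnus),((Bacillus,Rana),(Saccharomyces,(Fagus,Acinonyx)))).
From Meles up to that node: 2 branches. From Rana up to the same node: 3 branches. Total: 2 + 3 = 5.

5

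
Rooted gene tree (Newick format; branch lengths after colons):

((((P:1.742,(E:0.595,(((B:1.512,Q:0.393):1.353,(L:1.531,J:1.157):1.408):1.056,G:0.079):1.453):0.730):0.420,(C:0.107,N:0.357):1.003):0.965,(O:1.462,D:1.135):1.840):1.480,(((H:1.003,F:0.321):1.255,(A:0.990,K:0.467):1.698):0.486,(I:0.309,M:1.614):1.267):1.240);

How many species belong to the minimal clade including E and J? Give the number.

The MRCA of E and J is the node subtending (E,(((B,Q),(L,J)),G)).
That clade contains 6 terminal taxa: B, E, G, J, L, Q.

6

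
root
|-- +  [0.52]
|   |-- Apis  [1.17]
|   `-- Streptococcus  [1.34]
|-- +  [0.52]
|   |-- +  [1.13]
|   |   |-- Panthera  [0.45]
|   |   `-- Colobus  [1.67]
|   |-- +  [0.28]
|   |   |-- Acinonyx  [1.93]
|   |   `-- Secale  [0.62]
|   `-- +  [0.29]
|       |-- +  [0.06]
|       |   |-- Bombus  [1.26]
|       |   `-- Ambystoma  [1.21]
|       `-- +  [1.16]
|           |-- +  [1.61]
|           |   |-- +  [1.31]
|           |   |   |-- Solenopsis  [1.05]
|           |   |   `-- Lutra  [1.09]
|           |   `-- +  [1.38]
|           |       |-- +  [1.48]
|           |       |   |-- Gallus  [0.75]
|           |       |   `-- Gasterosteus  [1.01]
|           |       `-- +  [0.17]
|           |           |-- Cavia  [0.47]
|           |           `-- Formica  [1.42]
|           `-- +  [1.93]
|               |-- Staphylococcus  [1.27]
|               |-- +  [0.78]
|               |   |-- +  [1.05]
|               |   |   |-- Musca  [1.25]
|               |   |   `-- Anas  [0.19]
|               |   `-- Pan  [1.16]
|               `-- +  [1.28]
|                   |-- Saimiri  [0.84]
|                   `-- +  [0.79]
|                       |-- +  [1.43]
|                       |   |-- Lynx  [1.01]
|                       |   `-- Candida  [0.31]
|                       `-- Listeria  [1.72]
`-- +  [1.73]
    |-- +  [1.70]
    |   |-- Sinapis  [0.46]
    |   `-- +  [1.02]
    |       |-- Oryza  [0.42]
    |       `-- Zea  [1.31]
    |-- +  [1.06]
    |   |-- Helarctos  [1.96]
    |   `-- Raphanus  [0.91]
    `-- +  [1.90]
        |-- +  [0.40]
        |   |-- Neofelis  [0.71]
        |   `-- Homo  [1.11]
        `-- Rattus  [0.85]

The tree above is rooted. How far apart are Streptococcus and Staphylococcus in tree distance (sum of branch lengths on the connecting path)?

The path runs Streptococcus → … → MRCA → … → Staphylococcus; the MRCA is the root of the tree.
Branch lengths along that path: 1.34 + 0.52 + 0.52 + 0.29 + 1.16 + 1.93 + 1.27 = 7.03.

7.03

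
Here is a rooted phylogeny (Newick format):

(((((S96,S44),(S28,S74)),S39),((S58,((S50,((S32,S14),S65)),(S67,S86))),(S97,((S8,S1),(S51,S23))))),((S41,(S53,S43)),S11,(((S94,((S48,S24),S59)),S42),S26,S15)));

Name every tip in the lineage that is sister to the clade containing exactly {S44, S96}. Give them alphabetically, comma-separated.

S28, S74

The clade containing exactly {S44, S96} attaches to the tree at the node subtending ((S96,S44),(S28,S74)).
The other lineage descending from that same node — the sister group — is (S28,S74); its 2 tips in alphabetical order are the answer.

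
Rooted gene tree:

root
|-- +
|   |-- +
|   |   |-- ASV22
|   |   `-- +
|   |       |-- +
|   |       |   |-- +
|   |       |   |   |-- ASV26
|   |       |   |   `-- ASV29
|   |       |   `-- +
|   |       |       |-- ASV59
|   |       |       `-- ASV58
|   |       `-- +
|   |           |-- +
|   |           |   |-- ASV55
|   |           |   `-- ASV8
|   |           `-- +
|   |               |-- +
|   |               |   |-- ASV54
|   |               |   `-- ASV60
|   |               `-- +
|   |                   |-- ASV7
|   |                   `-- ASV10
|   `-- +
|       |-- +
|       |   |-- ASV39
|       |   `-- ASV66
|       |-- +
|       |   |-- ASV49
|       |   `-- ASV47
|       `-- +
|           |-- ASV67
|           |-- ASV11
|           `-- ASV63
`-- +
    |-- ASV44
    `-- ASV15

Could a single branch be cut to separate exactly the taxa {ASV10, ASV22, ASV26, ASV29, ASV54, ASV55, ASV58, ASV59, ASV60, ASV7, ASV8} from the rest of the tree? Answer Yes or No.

The most recent common ancestor of these taxa subtends (ASV22,(((ASV26,ASV29),(ASV59,ASV58)),((ASV55,ASV8),((ASV54,ASV60),(ASV7,ASV10))))).
That clade has exactly 11 tips — every listed taxon and nothing else — so the group is monophyletic.

Yes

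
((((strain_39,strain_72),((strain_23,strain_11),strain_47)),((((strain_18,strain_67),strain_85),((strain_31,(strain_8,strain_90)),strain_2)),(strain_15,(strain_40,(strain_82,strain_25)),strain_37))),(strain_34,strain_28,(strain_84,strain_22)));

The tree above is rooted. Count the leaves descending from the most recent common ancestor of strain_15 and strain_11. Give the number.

The MRCA of strain_15 and strain_11 is the node subtending (((strain_39,strain_72),((strain_23,strain_11),strain_47)),((((strain_18,strain_67),strain_85),((strain_31,(strain_8,strain_90)),strain_2)),(strain_15,(strain_40,(strain_82,strain_25)),strain_37))).
That clade contains 17 terminal taxa: strain_11, strain_15, strain_18, strain_2, strain_23, strain_25, strain_31, strain_37, strain_39, strain_40, strain_47, strain_67, strain_72, strain_8, strain_82, strain_85, strain_90.

17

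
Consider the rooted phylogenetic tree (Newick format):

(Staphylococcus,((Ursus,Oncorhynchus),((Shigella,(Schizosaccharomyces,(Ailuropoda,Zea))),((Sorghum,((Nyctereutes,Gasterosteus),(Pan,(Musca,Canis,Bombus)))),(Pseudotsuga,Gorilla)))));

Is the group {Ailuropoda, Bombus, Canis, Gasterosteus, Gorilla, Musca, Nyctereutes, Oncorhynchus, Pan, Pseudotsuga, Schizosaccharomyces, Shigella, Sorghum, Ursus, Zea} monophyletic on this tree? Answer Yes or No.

Yes

The most recent common ancestor of these taxa subtends ((Ursus,Oncorhynchus),((Shigella,(Schizosaccharomyces,(Ailuropoda,Zea))),((Sorghum,((Nyctereutes,Gasterosteus),(Pan,(Musca,Canis,Bombus)))),(Pseudotsuga,Gorilla)))).
That clade has exactly 15 tips — every listed taxon and nothing else — so the group is monophyletic.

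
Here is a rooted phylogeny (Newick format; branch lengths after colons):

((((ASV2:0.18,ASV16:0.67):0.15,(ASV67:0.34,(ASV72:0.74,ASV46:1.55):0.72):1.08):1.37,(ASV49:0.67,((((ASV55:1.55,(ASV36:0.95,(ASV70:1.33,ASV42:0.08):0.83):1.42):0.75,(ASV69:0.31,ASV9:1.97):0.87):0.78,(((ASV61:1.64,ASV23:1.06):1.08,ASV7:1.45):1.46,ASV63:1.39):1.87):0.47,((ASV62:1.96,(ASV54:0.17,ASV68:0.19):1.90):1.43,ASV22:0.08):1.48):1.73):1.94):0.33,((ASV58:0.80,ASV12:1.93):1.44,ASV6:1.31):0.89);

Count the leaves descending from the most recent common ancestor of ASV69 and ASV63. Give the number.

10

The MRCA of ASV69 and ASV63 is the node subtending (((ASV55,(ASV36,(ASV70,ASV42))),(ASV69,ASV9)),(((ASV61,ASV23),ASV7),ASV63)).
That clade contains 10 terminal taxa: ASV23, ASV36, ASV42, ASV55, ASV61, ASV63, ASV69, ASV7, ASV70, ASV9.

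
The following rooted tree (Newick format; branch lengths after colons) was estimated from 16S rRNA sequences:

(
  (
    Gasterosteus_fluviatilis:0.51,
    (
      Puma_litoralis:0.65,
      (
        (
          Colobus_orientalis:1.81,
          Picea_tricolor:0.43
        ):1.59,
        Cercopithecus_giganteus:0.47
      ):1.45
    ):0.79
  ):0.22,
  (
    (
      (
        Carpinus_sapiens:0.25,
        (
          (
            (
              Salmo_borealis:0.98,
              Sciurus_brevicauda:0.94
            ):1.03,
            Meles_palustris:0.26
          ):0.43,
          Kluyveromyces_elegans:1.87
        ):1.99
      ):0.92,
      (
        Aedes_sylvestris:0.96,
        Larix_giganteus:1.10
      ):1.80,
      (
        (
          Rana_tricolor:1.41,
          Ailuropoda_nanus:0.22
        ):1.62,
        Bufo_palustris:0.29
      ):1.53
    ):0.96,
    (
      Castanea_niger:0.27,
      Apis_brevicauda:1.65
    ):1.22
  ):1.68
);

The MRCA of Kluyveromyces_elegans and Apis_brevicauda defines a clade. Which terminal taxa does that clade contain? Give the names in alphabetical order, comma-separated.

Tracing Kluyveromyces_elegans: it sits inside (((Salmo_borealis,Sciurus_brevicauda),Meles_palustris),Kluyveromyces_elegans).
Tracing Apis_brevicauda: it sits inside (Castanea_niger,Apis_brevicauda).
The smallest clade enclosing both is (((Carpinus_sapiens,(((Salmo_borealis,Sciurus_brevicauda),Meles_palustris),Kluyveromyces_elegans)),(Aedes_sylvestris,Larix_giganteus),((Rana_tricolor,Ailuropoda_nanus),Bufo_palustris)),(Castanea_niger,Apis_brevicauda)); the answer is its 12 terminal taxa in alphabetical order.

Aedes_sylvestris, Ailuropoda_nanus, Apis_brevicauda, Bufo_palustris, Carpinus_sapiens, Castanea_niger, Kluyveromyces_elegans, Larix_giganteus, Meles_palustris, Rana_tricolor, Salmo_borealis, Sciurus_brevicauda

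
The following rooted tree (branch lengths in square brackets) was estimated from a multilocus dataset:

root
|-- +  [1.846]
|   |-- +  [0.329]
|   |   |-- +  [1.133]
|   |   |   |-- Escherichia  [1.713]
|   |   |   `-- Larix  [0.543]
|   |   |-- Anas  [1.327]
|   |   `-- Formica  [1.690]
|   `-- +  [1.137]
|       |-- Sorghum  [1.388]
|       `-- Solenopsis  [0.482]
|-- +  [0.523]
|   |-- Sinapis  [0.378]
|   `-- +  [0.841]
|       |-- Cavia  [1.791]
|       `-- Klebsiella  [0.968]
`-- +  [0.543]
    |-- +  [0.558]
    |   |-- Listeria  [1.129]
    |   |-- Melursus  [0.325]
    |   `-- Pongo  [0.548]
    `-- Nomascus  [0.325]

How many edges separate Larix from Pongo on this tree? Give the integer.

7

The MRCA of Larix and Pongo is the root of the tree.
From Larix up to that node: 4 branches. From Pongo up to the same node: 3 branches. Total: 4 + 3 = 7.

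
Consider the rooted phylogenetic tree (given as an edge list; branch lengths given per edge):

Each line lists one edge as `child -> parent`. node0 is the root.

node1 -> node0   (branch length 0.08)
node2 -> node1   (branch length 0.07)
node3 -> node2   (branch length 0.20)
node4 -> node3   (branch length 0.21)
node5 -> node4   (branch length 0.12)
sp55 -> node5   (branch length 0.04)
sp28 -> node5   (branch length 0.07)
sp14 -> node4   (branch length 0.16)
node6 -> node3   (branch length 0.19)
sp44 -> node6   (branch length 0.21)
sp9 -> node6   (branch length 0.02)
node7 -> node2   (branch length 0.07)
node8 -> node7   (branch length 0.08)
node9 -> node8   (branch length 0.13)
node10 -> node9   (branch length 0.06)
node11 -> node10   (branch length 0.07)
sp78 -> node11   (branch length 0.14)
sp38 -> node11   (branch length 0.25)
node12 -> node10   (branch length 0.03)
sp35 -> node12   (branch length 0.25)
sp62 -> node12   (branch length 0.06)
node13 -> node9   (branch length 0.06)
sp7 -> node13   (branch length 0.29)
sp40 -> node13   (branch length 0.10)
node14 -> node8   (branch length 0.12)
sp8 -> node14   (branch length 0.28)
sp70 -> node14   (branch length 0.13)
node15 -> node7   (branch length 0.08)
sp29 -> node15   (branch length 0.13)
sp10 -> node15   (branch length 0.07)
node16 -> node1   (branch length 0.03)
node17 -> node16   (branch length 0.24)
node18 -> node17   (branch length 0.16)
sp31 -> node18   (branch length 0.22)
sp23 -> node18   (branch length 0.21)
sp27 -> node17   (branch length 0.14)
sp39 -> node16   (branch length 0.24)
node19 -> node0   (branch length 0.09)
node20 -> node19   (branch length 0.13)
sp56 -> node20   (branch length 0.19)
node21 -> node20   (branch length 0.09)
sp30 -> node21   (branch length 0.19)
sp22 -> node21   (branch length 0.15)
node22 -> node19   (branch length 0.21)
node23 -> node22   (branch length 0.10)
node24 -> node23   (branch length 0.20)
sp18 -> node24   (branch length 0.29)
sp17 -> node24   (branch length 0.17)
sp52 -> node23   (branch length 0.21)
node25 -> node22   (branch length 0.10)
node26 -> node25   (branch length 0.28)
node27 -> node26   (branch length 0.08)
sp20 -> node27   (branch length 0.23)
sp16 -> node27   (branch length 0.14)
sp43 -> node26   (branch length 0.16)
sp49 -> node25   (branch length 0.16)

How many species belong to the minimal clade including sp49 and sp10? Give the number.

29

The MRCA of sp49 and sp10 is the root, so the clade is the entire tree.
That clade contains 29 terminal taxa: sp10, sp14, sp16, sp17, sp18, sp20, sp22, sp23, sp27, sp28, sp29, sp30, sp31, sp35, sp38, sp39, sp40, sp43, sp44, sp49, sp52, sp55, sp56, sp62, sp7, sp70, sp78, sp8, sp9.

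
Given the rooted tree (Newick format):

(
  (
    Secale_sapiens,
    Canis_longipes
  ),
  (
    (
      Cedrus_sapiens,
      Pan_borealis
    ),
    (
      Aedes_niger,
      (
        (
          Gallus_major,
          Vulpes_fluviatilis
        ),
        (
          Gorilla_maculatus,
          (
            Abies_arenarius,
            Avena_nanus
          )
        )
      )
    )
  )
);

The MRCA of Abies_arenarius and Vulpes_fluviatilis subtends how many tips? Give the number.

The MRCA of Abies_arenarius and Vulpes_fluviatilis is the node subtending ((Gallus_major,Vulpes_fluviatilis),(Gorilla_maculatus,(Abies_arenarius,Avena_nanus))).
That clade contains 5 terminal taxa: Abies_arenarius, Avena_nanus, Gallus_major, Gorilla_maculatus, Vulpes_fluviatilis.

5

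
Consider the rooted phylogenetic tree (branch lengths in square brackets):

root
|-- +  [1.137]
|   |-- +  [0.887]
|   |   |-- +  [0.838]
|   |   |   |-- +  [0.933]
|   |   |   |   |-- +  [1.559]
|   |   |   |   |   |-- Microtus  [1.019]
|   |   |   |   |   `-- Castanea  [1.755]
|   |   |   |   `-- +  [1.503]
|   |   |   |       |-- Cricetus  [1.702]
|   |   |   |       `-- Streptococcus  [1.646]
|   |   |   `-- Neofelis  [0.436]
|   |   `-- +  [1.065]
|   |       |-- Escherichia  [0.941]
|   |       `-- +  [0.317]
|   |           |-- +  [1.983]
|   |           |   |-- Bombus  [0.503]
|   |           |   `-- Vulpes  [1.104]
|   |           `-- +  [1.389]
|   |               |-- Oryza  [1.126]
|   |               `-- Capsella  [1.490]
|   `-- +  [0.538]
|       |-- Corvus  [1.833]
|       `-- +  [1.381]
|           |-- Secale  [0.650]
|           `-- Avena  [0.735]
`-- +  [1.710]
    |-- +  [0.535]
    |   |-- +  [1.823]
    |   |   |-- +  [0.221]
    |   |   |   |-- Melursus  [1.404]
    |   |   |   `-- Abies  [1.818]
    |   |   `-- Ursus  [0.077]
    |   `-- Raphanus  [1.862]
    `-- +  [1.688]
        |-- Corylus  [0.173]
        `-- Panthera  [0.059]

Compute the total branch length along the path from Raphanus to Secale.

The path runs Raphanus → … → MRCA → … → Secale; the MRCA is the root of the tree.
Branch lengths along that path: 1.862 + 0.535 + 1.710 + 1.137 + 0.538 + 1.381 + 0.650 = 7.813.

7.813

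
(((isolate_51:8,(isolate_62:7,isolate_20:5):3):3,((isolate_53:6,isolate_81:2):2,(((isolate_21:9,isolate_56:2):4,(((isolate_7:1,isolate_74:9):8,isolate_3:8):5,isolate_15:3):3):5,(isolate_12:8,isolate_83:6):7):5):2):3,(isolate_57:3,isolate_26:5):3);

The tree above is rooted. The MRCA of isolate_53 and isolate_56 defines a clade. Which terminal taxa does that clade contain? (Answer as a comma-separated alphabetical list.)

isolate_12, isolate_15, isolate_21, isolate_3, isolate_53, isolate_56, isolate_7, isolate_74, isolate_81, isolate_83

Tracing isolate_53: it sits inside (isolate_53,isolate_81).
Tracing isolate_56: it sits inside (isolate_21,isolate_56).
The smallest clade enclosing both is ((isolate_53,isolate_81),(((isolate_21,isolate_56),(((isolate_7,isolate_74),isolate_3),isolate_15)),(isolate_12,isolate_83))); the answer is its 10 terminal taxa in alphabetical order.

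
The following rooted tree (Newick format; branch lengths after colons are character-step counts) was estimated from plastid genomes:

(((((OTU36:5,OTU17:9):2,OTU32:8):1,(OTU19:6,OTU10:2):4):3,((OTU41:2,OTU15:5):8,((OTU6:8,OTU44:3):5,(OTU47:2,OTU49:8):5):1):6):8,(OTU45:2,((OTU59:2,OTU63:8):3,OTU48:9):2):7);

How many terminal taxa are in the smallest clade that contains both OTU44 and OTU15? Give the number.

The MRCA of OTU44 and OTU15 is the node subtending ((OTU41,OTU15),((OTU6,OTU44),(OTU47,OTU49))).
That clade contains 6 terminal taxa: OTU15, OTU41, OTU44, OTU47, OTU49, OTU6.

6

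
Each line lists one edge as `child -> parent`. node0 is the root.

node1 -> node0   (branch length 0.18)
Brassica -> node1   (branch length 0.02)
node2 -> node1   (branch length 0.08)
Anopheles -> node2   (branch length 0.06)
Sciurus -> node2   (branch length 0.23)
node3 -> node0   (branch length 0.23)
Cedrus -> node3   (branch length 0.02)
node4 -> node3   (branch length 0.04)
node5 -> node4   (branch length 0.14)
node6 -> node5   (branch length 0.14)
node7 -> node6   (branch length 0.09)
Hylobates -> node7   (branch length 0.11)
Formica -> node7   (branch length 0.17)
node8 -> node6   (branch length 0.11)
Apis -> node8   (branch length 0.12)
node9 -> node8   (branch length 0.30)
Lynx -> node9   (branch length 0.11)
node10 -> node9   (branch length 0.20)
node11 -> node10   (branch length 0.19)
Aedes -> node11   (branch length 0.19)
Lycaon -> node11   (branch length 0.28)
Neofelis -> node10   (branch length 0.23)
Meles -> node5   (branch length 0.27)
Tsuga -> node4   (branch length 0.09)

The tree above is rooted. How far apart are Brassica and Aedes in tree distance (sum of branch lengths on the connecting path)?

1.74

The path runs Brassica → … → MRCA → … → Aedes; the MRCA is the root of the tree.
Branch lengths along that path: 0.02 + 0.18 + 0.23 + 0.04 + 0.14 + 0.14 + 0.11 + 0.30 + 0.20 + 0.19 + 0.19 = 1.74.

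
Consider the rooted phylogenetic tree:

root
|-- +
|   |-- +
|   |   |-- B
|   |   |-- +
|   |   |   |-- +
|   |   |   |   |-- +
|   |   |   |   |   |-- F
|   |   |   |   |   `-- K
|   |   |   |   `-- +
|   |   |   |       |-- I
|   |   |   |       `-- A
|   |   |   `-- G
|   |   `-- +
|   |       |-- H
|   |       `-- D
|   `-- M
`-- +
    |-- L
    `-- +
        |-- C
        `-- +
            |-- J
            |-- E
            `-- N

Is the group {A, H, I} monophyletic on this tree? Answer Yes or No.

The MRCA of the listed taxa subtends (B,(((F,K),(I,A)),G),(H,D)).
That clade also contains B, D, F, G, K, which are not in the proposed group, so the group is not monophyletic.

No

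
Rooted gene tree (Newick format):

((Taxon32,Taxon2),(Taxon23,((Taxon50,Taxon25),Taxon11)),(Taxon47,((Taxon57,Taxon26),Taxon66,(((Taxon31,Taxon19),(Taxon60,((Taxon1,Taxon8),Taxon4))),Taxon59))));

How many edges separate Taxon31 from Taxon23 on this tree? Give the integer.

8

The MRCA of Taxon31 and Taxon23 is the root of the tree.
From Taxon31 up to that node: 6 branches. From Taxon23 up to the same node: 2 branches. Total: 6 + 2 = 8.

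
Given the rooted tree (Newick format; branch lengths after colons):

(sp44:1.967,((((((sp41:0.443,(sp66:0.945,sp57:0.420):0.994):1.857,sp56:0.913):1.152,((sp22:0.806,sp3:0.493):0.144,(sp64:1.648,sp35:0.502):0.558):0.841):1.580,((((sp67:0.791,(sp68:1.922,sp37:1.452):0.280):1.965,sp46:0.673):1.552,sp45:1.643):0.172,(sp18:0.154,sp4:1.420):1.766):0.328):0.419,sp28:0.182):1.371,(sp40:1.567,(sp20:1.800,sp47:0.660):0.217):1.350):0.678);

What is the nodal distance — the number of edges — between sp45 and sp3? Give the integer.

7

The MRCA of sp45 and sp3 is the node subtending ((((sp41,(sp66,sp57)),sp56),((sp22,sp3),(sp64,sp35))),((((sp67,(sp68,sp37)),sp46),sp45),(sp18,sp4))).
From sp45 up to that node: 3 branches. From sp3 up to the same node: 4 branches. Total: 3 + 4 = 7.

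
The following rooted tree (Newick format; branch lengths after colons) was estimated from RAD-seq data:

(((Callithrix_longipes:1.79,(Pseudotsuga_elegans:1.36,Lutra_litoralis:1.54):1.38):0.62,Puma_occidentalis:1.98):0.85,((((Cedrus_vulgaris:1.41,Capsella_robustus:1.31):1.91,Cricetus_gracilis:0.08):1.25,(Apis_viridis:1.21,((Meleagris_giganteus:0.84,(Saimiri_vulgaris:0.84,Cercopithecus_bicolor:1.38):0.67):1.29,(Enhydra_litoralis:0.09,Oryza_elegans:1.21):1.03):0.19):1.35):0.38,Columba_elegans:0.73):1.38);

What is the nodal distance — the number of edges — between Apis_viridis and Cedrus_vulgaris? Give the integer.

5

The MRCA of Apis_viridis and Cedrus_vulgaris is the node subtending (((Cedrus_vulgaris,Capsella_robustus),Cricetus_gracilis),(Apis_viridis,((Meleagris_giganteus,(Saimiri_vulgaris,Cercopithecus_bicolor)),(Enhydra_litoralis,Oryza_elegans)))).
From Apis_viridis up to that node: 2 branches. From Cedrus_vulgaris up to the same node: 3 branches. Total: 2 + 3 = 5.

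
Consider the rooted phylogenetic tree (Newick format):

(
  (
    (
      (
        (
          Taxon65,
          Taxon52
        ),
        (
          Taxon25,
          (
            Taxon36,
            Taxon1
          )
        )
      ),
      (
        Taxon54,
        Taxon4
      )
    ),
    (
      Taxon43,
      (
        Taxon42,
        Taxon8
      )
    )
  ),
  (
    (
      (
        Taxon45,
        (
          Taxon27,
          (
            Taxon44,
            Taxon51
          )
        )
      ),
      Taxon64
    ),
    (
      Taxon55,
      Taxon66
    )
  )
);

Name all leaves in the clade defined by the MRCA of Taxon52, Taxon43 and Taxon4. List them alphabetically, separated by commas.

Taxon1, Taxon25, Taxon36, Taxon4, Taxon42, Taxon43, Taxon52, Taxon54, Taxon65, Taxon8

Tracing Taxon52: it sits inside (Taxon65,Taxon52).
Tracing Taxon43: it sits inside (Taxon43,(Taxon42,Taxon8)).
Tracing Taxon4: it sits inside (Taxon54,Taxon4).
The smallest clade enclosing all 3 is ((((Taxon65,Taxon52),(Taxon25,(Taxon36,Taxon1))),(Taxon54,Taxon4)),(Taxon43,(Taxon42,Taxon8))); the answer is its 10 terminal taxa in alphabetical order.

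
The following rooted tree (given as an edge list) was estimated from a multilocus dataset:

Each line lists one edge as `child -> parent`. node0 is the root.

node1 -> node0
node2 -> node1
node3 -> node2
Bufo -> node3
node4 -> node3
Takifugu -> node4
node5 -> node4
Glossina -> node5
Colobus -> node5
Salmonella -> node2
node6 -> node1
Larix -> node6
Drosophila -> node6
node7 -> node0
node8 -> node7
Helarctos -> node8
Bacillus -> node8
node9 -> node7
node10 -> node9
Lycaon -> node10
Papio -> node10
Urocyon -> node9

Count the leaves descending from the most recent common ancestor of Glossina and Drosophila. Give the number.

The MRCA of Glossina and Drosophila is the node subtending (((Bufo,(Takifugu,(Glossina,Colobus))),Salmonella),(Larix,Drosophila)).
That clade contains 7 terminal taxa: Bufo, Colobus, Drosophila, Glossina, Larix, Salmonella, Takifugu.

7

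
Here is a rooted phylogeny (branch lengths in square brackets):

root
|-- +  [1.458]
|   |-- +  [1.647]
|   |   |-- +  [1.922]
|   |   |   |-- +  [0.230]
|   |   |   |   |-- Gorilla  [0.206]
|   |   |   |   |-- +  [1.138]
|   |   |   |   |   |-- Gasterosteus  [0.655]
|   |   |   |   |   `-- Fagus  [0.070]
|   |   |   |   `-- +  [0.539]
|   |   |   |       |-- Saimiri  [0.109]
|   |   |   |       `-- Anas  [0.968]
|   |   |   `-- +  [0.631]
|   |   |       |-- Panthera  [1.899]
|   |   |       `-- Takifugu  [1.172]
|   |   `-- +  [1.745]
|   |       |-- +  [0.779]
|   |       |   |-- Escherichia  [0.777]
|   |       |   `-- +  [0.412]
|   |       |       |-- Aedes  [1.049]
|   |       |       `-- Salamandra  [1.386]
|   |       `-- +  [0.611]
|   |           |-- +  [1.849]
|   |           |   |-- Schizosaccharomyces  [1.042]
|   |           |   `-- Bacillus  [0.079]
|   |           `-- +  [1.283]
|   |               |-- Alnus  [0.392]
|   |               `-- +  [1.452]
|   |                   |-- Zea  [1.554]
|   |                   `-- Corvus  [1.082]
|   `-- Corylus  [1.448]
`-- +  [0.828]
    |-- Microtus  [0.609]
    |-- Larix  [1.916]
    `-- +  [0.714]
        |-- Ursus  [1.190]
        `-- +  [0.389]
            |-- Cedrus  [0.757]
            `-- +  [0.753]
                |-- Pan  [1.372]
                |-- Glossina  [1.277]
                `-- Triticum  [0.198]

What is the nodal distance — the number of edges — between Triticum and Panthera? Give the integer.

10

The MRCA of Triticum and Panthera is the root of the tree.
From Triticum up to that node: 5 branches. From Panthera up to the same node: 5 branches. Total: 5 + 5 = 10.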